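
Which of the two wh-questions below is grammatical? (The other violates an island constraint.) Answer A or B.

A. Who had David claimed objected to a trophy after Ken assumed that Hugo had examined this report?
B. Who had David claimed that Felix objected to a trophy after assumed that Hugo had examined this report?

In B, the wh-phrase is extracted from inside an adjunct island (introduced by "after"), which blocks movement.
In A, the extraction path crosses only that-complement boundaries, which are transparent.
So A is grammatical.

A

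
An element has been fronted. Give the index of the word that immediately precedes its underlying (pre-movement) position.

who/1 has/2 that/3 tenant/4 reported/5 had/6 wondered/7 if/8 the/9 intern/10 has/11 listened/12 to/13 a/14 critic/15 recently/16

The displaced element is "who" (word 1).
It is linked across 1 clause boundary (Ø).
It functions as the subject of "wondered", so the gap sits immediately after word 5 ("reported").
Base order: That tenant has reported that who had wondered if the intern has listened to a critic recently.

5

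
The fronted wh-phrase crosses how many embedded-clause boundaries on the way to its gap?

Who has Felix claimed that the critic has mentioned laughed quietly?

"who" is extracted from the subject of "laughed".
Boundaries crossed, outermost first: [that], [Ø] — 2 in total.

2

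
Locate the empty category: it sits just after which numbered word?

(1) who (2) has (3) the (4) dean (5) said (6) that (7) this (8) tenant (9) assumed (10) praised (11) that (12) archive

The displaced element is "who" (word 1).
It is linked across 2 clause boundaries (that → Ø).
It functions as the subject of "praised", so the gap sits immediately after word 9 ("assumed").
Base order: The dean has said that this tenant assumed that who praised that archive.

9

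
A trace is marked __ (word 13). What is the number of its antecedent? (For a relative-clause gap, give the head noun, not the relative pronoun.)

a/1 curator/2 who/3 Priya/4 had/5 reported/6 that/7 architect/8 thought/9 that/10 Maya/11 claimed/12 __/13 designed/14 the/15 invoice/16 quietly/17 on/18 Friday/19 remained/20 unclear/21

2

The gap at 13 is the subject of "designed", inside a relative clause.
The relative pronoun is "who" (word 3); it is bound by the head noun immediately before it.
Its filler is the head noun "curator", at word 2.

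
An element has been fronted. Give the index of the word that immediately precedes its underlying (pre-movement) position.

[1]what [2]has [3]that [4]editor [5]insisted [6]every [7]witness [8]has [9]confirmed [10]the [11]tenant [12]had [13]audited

13

The displaced element is "what" (word 1).
It is linked across 2 clause boundaries (Ø → Ø).
It functions as the direct object of "audited", so the gap sits immediately after word 13 ("audited").
Base order: That editor has insisted every witness has confirmed the tenant had audited what.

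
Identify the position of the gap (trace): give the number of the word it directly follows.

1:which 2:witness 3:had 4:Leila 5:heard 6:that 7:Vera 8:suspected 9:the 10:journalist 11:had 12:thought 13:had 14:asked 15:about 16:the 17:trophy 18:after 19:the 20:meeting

The displaced element is "which witness" (word 2).
It is linked across 3 clause boundaries (that → Ø → Ø).
It functions as the subject of "asked", so the gap sits immediately after word 12 ("thought").
Base order: Leila had heard that Vera suspected the journalist had thought that which witness had asked about the trophy after the meeting.

12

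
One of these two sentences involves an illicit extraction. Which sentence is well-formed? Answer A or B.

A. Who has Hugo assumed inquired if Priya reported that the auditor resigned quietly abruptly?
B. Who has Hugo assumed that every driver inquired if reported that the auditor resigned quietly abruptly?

A

In B, the wh-phrase is extracted from inside a wh-island (introduced by "if"), which blocks movement.
In A, the extraction path crosses only that-complement boundaries, which are transparent.
So A is grammatical.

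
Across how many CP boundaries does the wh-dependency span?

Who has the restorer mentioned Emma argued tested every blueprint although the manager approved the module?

"who" is extracted from the subject of "tested".
Boundaries crossed, outermost first: [Ø], [Ø] — 2 in total.

2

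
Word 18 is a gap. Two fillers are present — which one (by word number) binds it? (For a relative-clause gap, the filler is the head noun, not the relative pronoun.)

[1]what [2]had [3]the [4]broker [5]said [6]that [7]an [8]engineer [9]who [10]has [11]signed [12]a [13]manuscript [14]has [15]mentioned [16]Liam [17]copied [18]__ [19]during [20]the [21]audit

1

The marked gap is the direct object of "copied".
Its filler is the fronted wh-phrase "what", at word 1.
(The other dependency links word 8 to a gap after word 9.)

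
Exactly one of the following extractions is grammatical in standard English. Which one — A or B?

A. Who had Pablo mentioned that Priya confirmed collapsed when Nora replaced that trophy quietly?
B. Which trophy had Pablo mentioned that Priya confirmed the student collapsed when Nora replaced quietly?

A

In B, the wh-phrase is extracted from inside an adjunct island (introduced by "when"), which blocks movement.
In A, the extraction path crosses only that-complement boundaries, which are transparent.
So A is grammatical.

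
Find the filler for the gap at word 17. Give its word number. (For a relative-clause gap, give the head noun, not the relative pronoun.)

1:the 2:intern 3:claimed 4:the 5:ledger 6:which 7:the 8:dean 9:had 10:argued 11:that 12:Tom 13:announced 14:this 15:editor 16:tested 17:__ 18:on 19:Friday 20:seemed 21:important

5

The gap at 17 is the object of "tested", inside a relative clause.
The relative pronoun is "which" (word 6); it is bound by the head noun immediately before it.
Its filler is the head noun "ledger", at word 5.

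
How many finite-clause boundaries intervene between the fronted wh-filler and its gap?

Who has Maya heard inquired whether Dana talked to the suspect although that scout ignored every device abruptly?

"who" is extracted from the subject of "inquired".
Boundaries crossed, outermost first: [Ø] — 1 in total.

1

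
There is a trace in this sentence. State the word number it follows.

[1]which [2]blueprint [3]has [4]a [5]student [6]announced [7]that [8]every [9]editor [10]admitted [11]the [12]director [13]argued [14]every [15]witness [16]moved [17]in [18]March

16

The displaced element is "which blueprint" (word 2).
It is linked across 3 clause boundaries (that → Ø → Ø).
It functions as the direct object of "moved", so the gap sits immediately after word 16 ("moved").
Base order: A student has announced that every editor admitted the director argued every witness moved which blueprint in March.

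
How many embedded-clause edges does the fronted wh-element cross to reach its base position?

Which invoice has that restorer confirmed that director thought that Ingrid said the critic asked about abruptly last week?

"which invoice" is extracted from the PP object of "asked".
Boundaries crossed, outermost first: [Ø], [that], [Ø] — 3 in total.

3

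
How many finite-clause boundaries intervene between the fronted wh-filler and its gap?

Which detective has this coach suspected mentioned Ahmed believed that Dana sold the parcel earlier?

"which detective" is extracted from the subject of "mentioned".
Boundaries crossed, outermost first: [Ø] — 1 in total.

1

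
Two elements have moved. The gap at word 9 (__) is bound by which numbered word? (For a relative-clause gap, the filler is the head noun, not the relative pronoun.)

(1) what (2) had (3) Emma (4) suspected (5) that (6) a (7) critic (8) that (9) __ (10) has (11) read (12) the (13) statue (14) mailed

The marked gap is inside the relative clause, the subject of "read".
Its filler is the head noun "critic" (via "that"), at word 7.
(The other dependency links word 1 to a gap after word 14.)

7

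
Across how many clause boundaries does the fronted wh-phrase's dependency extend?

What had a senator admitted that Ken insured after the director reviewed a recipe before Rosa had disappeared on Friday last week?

1

"what" is extracted from the object of "insured".
Boundaries crossed, outermost first: [that] — 1 in total.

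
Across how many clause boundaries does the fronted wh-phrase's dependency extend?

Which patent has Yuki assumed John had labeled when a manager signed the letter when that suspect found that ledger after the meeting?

1

"which patent" is extracted from the object of "labeled".
Boundaries crossed, outermost first: [Ø] — 1 in total.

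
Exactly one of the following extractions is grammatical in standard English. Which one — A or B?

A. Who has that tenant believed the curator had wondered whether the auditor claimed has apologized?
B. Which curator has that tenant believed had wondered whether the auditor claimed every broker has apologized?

In A, the wh-phrase is extracted from inside a wh-island (introduced by "whether"), which blocks movement.
In B, the extraction path crosses only that-complement boundaries, which are transparent.
So B is grammatical.

B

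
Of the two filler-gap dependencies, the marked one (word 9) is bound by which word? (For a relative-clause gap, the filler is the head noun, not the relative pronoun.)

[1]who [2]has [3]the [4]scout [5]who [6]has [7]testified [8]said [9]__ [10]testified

1

The marked gap is the subject of "testified".
Its filler is the fronted wh-phrase "who", at word 1.
(The other dependency links word 4 to a gap after word 5.)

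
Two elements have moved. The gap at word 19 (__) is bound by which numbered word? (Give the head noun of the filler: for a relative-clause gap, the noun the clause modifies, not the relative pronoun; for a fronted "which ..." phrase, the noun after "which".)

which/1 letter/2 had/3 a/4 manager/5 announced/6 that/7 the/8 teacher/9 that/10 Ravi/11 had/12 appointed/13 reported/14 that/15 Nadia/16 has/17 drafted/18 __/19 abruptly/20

The marked gap is the direct object of "drafted".
Its filler is the fronted wh-phrase "which letter", at word 2.
(The other dependency links word 9 to a gap after word 13.)

2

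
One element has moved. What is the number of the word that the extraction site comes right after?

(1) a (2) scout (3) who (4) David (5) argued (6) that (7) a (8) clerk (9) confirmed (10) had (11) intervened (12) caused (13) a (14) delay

9

The displaced element is "a scout" (word 2).
It is linked across 2 clause boundaries (that → Ø).
It functions as the subject of "intervened", so the gap sits immediately after word 9 ("confirmed").
Base order: David argued that a clerk confirmed that a scout had intervened.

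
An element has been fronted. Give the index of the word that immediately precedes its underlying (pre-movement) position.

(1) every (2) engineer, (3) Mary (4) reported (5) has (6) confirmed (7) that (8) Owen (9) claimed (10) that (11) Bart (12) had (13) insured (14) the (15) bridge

4

The displaced element is "every engineer" (word 2).
It is linked across 1 clause boundary (Ø).
It functions as the subject of "confirmed", so the gap sits immediately after word 4 ("reported").
Base order: Mary reported that every engineer has confirmed that Owen claimed that Bart had insured the bridge.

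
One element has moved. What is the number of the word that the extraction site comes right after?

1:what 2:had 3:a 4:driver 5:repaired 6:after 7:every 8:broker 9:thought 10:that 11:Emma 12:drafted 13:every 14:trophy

5

The displaced element is "what" (word 1).
It functions as the direct object of "repaired", so the gap sits immediately after word 5 ("repaired").
Base order: A driver had repaired what after every broker thought that Emma drafted every trophy.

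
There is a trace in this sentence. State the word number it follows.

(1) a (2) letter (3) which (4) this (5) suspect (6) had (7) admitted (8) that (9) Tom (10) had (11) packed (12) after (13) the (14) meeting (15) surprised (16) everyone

11

The displaced element is "a letter" (word 2).
It is linked across 1 clause boundary (that).
It functions as the direct object of "packed", so the gap sits immediately after word 11 ("packed").
Base order: This suspect had admitted that Tom had packed a letter after the meeting.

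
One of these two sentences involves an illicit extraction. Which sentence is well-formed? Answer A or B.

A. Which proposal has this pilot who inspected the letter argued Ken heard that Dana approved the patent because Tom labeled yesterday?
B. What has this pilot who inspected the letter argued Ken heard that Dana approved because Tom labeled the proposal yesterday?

B

In A, the wh-phrase is extracted from inside an adjunct island (introduced by "because"), which blocks movement.
In B, the extraction path crosses only that-complement boundaries, which are transparent.
So B is grammatical.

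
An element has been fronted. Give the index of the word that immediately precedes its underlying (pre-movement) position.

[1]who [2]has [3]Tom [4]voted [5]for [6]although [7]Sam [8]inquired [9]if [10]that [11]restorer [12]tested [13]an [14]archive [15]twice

5

The displaced element is "who" (word 1).
It functions as the object of the preposition "for" of "voted", so the gap sits immediately after word 5 ("for").
Base order: Tom has voted for who although Sam inquired if that restorer tested an archive twice.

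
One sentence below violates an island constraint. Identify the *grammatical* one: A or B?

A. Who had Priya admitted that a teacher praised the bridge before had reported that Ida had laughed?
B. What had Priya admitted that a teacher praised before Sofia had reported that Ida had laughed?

In A, the wh-phrase is extracted from inside an adjunct island (introduced by "before"), which blocks movement.
In B, the extraction path crosses only that-complement boundaries, which are transparent.
So B is grammatical.

B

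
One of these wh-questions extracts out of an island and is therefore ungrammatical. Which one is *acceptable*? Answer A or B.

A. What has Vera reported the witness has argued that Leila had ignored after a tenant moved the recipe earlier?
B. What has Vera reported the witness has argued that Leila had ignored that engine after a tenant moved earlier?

In B, the wh-phrase is extracted from inside an adjunct island (introduced by "after"), which blocks movement.
In A, the extraction path crosses only that-complement boundaries, which are transparent.
So A is grammatical.

A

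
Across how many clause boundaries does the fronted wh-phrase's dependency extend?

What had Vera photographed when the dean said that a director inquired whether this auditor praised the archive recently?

"what" originates inside the matrix clause — no clause boundary is crossed.

0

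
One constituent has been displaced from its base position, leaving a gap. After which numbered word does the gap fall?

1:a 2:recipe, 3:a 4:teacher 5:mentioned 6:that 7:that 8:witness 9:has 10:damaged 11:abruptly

The displaced element is "a recipe" (word 2).
It is linked across 1 clause boundary (that).
It functions as the direct object of "damaged", so the gap sits immediately after word 10 ("damaged").
Base order: A teacher mentioned that that witness has damaged a recipe abruptly.

10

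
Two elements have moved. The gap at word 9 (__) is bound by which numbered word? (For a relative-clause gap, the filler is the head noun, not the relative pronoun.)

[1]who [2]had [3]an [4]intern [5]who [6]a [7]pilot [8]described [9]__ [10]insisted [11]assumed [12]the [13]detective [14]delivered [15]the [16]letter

The marked gap is inside the relative clause, the direct object of "described".
Its filler is the head noun "intern" (via "who"), at word 4.
(The other dependency links word 1 to a gap after word 10.)

4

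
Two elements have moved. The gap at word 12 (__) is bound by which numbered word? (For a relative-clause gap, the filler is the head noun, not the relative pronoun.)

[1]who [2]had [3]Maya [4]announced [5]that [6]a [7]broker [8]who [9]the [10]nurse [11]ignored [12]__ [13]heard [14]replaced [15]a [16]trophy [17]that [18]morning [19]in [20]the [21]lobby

7

The marked gap is inside the relative clause, the direct object of "ignored".
Its filler is the head noun "broker" (via "who"), at word 7.
(The other dependency links word 1 to a gap after word 13.)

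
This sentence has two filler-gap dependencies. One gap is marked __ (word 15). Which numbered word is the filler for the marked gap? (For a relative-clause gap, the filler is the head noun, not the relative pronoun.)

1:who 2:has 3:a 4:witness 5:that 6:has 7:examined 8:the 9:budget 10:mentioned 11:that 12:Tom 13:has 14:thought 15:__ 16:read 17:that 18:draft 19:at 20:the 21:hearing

1

The marked gap is the subject of "read".
Its filler is the fronted wh-phrase "who", at word 1.
(The other dependency links word 4 to a gap after word 5.)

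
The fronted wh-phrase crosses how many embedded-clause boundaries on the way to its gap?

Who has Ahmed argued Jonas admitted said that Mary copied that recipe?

"who" is extracted from the subject of "said".
Boundaries crossed, outermost first: [Ø], [Ø] — 2 in total.

2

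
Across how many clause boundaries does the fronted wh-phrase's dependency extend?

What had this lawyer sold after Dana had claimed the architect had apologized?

"what" originates inside the matrix clause — no clause boundary is crossed.

0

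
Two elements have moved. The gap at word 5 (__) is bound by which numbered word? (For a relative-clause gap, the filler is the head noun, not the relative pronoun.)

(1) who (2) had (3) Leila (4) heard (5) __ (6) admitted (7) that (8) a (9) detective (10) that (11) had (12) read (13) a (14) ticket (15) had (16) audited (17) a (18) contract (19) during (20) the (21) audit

1

The marked gap is the subject of "admitted".
Its filler is the fronted wh-phrase "who", at word 1.
(The other dependency links word 9 to a gap after word 10.)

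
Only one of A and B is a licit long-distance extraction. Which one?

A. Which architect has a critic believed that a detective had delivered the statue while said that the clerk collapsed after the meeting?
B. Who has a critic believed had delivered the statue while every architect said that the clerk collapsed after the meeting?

B

In A, the wh-phrase is extracted from inside an adjunct island (introduced by "while"), which blocks movement.
In B, the extraction path crosses only that-complement boundaries, which are transparent.
So B is grammatical.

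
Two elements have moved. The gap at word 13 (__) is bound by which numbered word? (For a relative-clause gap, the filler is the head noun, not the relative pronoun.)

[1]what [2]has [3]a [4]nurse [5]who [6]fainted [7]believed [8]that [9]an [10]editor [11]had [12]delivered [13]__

1

The marked gap is the direct object of "delivered".
Its filler is the fronted wh-phrase "what", at word 1.
(The other dependency links word 4 to a gap after word 5.)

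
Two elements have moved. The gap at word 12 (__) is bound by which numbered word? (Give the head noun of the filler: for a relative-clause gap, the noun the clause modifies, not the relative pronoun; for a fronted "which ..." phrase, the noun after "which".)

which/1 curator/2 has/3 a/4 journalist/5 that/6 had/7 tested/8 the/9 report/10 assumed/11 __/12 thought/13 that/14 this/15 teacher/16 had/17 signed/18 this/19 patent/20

The marked gap is the subject of "thought".
Its filler is the fronted wh-phrase "which curator", at word 2.
(The other dependency links word 5 to a gap after word 6.)

2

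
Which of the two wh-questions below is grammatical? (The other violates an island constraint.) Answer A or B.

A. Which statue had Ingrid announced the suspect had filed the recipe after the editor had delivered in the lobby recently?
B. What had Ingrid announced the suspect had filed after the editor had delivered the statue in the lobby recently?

In A, the wh-phrase is extracted from inside an adjunct island (introduced by "after"), which blocks movement.
In B, the extraction path crosses only that-complement boundaries, which are transparent.
So B is grammatical.

B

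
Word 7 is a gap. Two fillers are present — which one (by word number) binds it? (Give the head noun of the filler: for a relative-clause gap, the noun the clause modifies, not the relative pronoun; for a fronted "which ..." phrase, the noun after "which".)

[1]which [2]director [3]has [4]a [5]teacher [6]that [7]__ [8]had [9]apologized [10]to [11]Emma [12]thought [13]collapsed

5

The marked gap is inside the relative clause, the subject of "apologized".
Its filler is the head noun "teacher" (via "that"), at word 5.
(The other dependency links word 2 to a gap after word 12.)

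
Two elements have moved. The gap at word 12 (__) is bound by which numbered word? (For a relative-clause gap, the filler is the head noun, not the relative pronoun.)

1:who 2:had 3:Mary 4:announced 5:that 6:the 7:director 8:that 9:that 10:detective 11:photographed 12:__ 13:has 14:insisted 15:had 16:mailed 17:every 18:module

7

The marked gap is inside the relative clause, the direct object of "photographed".
Its filler is the head noun "director" (via "that"), at word 7.
(The other dependency links word 1 to a gap after word 14.)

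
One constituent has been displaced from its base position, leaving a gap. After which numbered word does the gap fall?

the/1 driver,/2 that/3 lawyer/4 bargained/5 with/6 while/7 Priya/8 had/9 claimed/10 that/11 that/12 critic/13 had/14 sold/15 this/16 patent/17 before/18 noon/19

6

The displaced element is "the driver" (word 2).
It functions as the object of the preposition "with" of "bargained", so the gap sits immediately after word 6 ("with").
Base order: That lawyer bargained with the driver while Priya had claimed that that critic had sold this patent before noon.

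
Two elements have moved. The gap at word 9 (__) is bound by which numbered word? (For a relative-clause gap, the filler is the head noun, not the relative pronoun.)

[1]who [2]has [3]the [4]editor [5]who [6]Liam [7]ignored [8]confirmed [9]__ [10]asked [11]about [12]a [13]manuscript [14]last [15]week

The marked gap is the subject of "asked".
Its filler is the fronted wh-phrase "who", at word 1.
(The other dependency links word 4 to a gap after word 7.)

1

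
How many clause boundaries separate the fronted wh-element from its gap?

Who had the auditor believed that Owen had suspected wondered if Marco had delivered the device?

2

"who" is extracted from the subject of "wondered".
Boundaries crossed, outermost first: [that], [Ø] — 2 in total.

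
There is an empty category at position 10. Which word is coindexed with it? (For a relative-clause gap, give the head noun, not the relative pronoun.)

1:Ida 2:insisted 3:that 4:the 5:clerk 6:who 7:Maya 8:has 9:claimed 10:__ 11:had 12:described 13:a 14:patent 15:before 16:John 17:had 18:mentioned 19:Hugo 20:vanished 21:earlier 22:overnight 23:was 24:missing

5

The gap at 10 is the subject of "described", inside a relative clause.
The relative pronoun is "who" (word 6); it is bound by the head noun immediately before it.
Its filler is the head noun "clerk", at word 5.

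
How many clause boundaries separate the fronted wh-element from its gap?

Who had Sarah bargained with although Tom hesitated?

"who" originates inside the matrix clause — no clause boundary is crossed.

0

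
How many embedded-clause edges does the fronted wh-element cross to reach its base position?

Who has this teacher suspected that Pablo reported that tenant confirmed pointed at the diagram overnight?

3

"who" is extracted from the subject of "pointed".
Boundaries crossed, outermost first: [that], [Ø], [Ø] — 3 in total.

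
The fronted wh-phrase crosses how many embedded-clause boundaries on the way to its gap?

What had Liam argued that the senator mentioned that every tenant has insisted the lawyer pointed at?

"what" is extracted from the PP object of "pointed".
Boundaries crossed, outermost first: [that], [that], [Ø] — 3 in total.

3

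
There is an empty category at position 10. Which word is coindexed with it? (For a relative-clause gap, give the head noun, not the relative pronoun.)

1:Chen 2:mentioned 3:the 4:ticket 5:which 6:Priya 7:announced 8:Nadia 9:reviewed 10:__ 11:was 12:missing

The gap at 10 is the object of "reviewed", inside a relative clause.
The relative pronoun is "which" (word 5); it is bound by the head noun immediately before it.
Its filler is the head noun "ticket", at word 4.

4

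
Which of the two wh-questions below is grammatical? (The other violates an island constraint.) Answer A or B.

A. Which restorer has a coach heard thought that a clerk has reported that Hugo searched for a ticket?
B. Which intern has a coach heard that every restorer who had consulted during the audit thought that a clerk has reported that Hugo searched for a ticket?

In B, the wh-phrase is extracted from inside a complex-NP island (relative clause) (introduced by "who"), which blocks movement.
In A, the extraction path crosses only that-complement boundaries, which are transparent.
So A is grammatical.

A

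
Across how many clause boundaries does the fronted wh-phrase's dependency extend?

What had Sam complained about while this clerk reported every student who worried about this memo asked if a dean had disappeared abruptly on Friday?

"what" originates inside the matrix clause — no clause boundary is crossed.

0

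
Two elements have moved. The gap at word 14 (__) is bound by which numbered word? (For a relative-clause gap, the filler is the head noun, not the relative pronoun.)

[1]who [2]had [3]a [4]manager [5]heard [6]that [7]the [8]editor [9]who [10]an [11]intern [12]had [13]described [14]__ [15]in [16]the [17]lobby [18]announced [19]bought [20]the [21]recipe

The marked gap is inside the relative clause, the direct object of "described".
Its filler is the head noun "editor" (via "who"), at word 8.
(The other dependency links word 1 to a gap after word 18.)

8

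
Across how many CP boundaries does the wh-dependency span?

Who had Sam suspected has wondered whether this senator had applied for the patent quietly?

"who" is extracted from the subject of "wondered".
Boundaries crossed, outermost first: [Ø] — 1 in total.

1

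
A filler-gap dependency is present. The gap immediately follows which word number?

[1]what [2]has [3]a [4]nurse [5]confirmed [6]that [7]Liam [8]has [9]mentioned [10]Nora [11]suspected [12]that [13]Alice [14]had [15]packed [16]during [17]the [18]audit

The displaced element is "what" (word 1).
It is linked across 3 clause boundaries (that → Ø → that).
It functions as the direct object of "packed", so the gap sits immediately after word 15 ("packed").
Base order: A nurse has confirmed that Liam has mentioned Nora suspected that Alice had packed what during the audit.

15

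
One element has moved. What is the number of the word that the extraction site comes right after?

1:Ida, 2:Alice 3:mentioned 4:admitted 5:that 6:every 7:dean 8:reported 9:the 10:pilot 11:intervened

The displaced element is "Ida" (word 1).
It is linked across 1 clause boundary (Ø).
It functions as the subject of "admitted", so the gap sits immediately after word 3 ("mentioned").
Base order: Alice mentioned that Ida admitted that every dean reported the pilot intervened.

3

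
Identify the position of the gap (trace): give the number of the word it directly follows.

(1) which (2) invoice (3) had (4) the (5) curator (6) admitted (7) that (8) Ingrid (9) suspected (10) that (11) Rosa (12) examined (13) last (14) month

12

The displaced element is "which invoice" (word 2).
It is linked across 2 clause boundaries (that → that).
It functions as the direct object of "examined", so the gap sits immediately after word 12 ("examined").
Base order: The curator had admitted that Ingrid suspected that Rosa examined which invoice last month.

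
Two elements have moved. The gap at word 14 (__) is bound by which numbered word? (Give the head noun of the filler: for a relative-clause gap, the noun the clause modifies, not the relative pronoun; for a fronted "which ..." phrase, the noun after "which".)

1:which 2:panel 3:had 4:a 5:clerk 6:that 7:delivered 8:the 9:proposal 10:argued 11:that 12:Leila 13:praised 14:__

2

The marked gap is the direct object of "praised".
Its filler is the fronted wh-phrase "which panel", at word 2.
(The other dependency links word 5 to a gap after word 6.)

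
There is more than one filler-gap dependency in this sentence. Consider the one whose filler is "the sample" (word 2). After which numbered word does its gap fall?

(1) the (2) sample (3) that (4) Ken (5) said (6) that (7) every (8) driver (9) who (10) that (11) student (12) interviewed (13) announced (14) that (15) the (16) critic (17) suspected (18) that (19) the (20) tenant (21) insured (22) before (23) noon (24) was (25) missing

The displaced element is "the sample" (word 2).
It is linked across 3 clause boundaries (that → that → that).
It functions as the direct object of "insured", so the gap sits immediately after word 21 ("insured").
Base order: Ken said that every driver who that student interviewed announced that the critic suspected that the tenant insured the sample before noon.

21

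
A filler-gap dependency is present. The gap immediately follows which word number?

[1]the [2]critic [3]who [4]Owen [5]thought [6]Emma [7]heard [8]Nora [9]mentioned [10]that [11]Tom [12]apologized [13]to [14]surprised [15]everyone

The displaced element is "the critic" (word 2).
It is linked across 3 clause boundaries (Ø → Ø → that).
It functions as the object of the preposition "to" of "apologized", so the gap sits immediately after word 13 ("to").
Base order: Owen thought Emma heard Nora mentioned that Tom apologized to the critic.

13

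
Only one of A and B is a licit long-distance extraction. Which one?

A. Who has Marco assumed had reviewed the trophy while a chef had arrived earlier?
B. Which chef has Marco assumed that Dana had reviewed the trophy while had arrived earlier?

In B, the wh-phrase is extracted from inside an adjunct island (introduced by "while"), which blocks movement.
In A, the extraction path crosses only that-complement boundaries, which are transparent.
So A is grammatical.

A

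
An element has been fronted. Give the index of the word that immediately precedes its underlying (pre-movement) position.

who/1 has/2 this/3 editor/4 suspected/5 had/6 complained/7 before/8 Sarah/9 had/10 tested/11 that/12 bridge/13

5

The displaced element is "who" (word 1).
It is linked across 1 clause boundary (Ø).
It functions as the subject of "complained", so the gap sits immediately after word 5 ("suspected").
Base order: This editor has suspected that who had complained before Sarah had tested that bridge.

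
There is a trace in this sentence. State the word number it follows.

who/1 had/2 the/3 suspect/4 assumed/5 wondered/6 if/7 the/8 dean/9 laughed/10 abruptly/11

The displaced element is "who" (word 1).
It is linked across 1 clause boundary (Ø).
It functions as the subject of "wondered", so the gap sits immediately after word 5 ("assumed").
Base order: The suspect had assumed that who wondered if the dean laughed abruptly.

5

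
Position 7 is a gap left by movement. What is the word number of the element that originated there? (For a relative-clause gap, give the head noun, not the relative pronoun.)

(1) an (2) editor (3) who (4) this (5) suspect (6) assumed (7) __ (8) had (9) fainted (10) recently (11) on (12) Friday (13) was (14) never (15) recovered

2

The gap at 7 is the subject of "fainted", inside a relative clause.
The relative pronoun is "who" (word 3); it is bound by the head noun immediately before it.
Its filler is the head noun "editor", at word 2.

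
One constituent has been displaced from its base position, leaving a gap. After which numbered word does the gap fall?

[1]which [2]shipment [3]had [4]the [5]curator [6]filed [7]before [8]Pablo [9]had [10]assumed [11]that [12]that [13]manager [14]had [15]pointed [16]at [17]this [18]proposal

The displaced element is "which shipment" (word 2).
It functions as the direct object of "filed", so the gap sits immediately after word 6 ("filed").
Base order: The curator had filed which shipment before Pablo had assumed that that manager had pointed at this proposal.

6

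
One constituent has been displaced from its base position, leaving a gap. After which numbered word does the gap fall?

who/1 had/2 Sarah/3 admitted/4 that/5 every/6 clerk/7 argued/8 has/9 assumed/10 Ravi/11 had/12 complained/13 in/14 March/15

8

The displaced element is "who" (word 1).
It is linked across 2 clause boundaries (that → Ø).
It functions as the subject of "assumed", so the gap sits immediately after word 8 ("argued").
Base order: Sarah had admitted that every clerk argued who has assumed Ravi had complained in March.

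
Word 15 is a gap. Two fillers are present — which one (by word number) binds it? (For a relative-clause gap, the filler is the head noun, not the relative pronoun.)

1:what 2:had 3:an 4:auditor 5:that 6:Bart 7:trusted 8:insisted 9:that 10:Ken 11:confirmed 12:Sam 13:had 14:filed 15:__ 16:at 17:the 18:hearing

1

The marked gap is the direct object of "filed".
Its filler is the fronted wh-phrase "what", at word 1.
(The other dependency links word 4 to a gap after word 7.)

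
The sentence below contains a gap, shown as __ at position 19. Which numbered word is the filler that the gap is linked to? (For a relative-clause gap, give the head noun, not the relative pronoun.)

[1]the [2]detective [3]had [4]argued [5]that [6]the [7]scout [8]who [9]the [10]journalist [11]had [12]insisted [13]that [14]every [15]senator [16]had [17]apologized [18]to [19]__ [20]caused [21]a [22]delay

7

The gap at 19 is the prepositional object of "apologized", inside a relative clause.
The relative pronoun is "who" (word 8); it is bound by the head noun immediately before it.
Its filler is the head noun "scout", at word 7.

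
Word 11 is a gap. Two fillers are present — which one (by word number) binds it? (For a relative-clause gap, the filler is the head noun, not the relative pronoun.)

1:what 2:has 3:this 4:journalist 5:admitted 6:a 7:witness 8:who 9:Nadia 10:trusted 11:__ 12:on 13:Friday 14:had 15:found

7

The marked gap is inside the relative clause, the direct object of "trusted".
Its filler is the head noun "witness" (via "who"), at word 7.
(The other dependency links word 1 to a gap after word 15.)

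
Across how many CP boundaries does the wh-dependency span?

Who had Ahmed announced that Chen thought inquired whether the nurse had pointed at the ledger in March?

"who" is extracted from the subject of "inquired".
Boundaries crossed, outermost first: [that], [Ø] — 2 in total.

2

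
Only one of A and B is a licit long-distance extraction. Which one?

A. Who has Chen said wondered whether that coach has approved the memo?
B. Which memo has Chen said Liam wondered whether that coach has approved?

In B, the wh-phrase is extracted from inside a wh-island (introduced by "whether"), which blocks movement.
In A, the extraction path crosses only that-complement boundaries, which are transparent.
So A is grammatical.

A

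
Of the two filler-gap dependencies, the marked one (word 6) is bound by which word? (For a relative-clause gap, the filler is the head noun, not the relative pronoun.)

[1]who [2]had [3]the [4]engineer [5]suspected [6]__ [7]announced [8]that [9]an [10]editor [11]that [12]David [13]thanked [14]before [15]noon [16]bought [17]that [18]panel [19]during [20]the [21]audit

The marked gap is the subject of "announced".
Its filler is the fronted wh-phrase "who", at word 1.
(The other dependency links word 10 to a gap after word 13.)

1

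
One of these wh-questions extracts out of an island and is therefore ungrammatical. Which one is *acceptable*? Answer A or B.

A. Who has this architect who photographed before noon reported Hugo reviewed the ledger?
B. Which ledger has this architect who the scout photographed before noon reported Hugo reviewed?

B

In A, the wh-phrase is extracted from inside a complex-NP island (relative clause) (introduced by "who"), which blocks movement.
In B, the extraction path crosses only that-complement boundaries, which are transparent.
So B is grammatical.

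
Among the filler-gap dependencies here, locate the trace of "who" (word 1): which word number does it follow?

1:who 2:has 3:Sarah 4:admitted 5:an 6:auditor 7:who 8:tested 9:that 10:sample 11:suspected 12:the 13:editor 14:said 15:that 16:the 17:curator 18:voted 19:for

The displaced element is "who" (word 1).
It is linked across 3 clause boundaries (Ø → Ø → that).
It functions as the object of the preposition "for" of "voted", so the gap sits immediately after word 19 ("for").
Base order: Sarah has admitted an auditor who tested that sample suspected the editor said that the curator voted for who.

19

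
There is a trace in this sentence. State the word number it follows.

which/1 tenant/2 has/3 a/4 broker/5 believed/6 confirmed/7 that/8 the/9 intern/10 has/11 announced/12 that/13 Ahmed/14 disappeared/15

6

The displaced element is "which tenant" (word 2).
It is linked across 1 clause boundary (Ø).
It functions as the subject of "confirmed", so the gap sits immediately after word 6 ("believed").
Base order: A broker has believed that which tenant confirmed that the intern has announced that Ahmed disappeared.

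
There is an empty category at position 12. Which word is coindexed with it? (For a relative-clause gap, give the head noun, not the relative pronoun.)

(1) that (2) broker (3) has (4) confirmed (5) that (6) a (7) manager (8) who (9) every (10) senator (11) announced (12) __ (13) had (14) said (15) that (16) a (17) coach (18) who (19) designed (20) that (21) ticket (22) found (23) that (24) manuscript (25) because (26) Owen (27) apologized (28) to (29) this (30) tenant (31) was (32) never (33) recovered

The gap at 12 is the subject of "said", inside a relative clause.
The relative pronoun is "who" (word 8); it is bound by the head noun immediately before it.
Its filler is the head noun "manager", at word 7.

7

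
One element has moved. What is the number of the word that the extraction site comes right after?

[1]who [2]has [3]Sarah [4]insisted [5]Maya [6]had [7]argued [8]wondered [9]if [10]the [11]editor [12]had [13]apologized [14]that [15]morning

The displaced element is "who" (word 1).
It is linked across 2 clause boundaries (Ø → Ø).
It functions as the subject of "wondered", so the gap sits immediately after word 7 ("argued").
Base order: Sarah has insisted Maya had argued who wondered if the editor had apologized that morning.

7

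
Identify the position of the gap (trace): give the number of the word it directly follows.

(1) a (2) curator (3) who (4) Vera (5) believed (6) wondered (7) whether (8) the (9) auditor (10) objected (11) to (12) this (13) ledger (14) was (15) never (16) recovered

The displaced element is "a curator" (word 2).
It is linked across 1 clause boundary (Ø).
It functions as the subject of "wondered", so the gap sits immediately after word 5 ("believed").
Base order: Vera believed a curator wondered whether the auditor objected to this ledger.

5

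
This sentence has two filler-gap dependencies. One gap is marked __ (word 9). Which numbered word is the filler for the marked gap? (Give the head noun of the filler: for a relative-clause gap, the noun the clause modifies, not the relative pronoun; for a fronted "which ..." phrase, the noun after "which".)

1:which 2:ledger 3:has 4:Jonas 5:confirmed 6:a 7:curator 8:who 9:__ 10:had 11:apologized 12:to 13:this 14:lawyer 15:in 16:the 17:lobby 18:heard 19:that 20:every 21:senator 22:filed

The marked gap is inside the relative clause, the subject of "apologized".
Its filler is the head noun "curator" (via "who"), at word 7.
(The other dependency links word 2 to a gap after word 22.)

7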